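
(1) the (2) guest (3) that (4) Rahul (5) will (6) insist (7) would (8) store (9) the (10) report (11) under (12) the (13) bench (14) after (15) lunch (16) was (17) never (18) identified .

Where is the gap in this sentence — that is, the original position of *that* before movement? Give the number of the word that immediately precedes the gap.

'that' is the subject of the clause embedded under 'insist'. It moves to the left edge, and the trace sits right after 'insist':
The guest that Rahul will insist ___ would store the report under the bench after lunch was never identified.
'insist' is word 6.

6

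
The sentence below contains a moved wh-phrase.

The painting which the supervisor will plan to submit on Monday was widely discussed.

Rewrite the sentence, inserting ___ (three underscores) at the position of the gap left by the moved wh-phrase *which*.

The painting which the supervisor will plan to submit ___ on Monday was widely discussed.

'which' functions as the direct object of 'submit'. The gap is right after 'submit'.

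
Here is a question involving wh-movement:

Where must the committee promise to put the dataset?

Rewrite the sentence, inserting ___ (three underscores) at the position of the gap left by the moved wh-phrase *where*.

Where must the committee promise to put the dataset ___?

In situ: The committee must promise to put the dataset where.
The filler 'where' is interpreted as the locative complement of 'put'. The gap is right after 'dataset'.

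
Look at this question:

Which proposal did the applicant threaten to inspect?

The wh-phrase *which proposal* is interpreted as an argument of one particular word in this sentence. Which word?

Before movement: The applicant did threaten to inspect which proposal.
The filler 'which proposal' is interpreted as the direct object of 'inspect'. Fronting leaves a gap immediately after 'inspect':
Which proposal did the applicant threaten to inspect ___?

inspect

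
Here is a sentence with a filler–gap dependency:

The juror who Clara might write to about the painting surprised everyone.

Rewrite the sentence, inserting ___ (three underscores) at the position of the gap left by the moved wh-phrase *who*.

The juror who Clara might write to ___ about the painting surprised everyone.

'who' is the object of the preposition 'to'. The gap is right after 'to'.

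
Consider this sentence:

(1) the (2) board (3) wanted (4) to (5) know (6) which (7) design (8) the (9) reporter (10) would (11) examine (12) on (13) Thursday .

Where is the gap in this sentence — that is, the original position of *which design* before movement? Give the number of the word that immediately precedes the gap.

11

In situ: The reporter would examine which design on Thursday.
The filler 'which design' is interpreted as the direct object of 'examine'. Wh-movement fronts it, leaving a gap right after 'examine':
The board wanted to know which design the reporter would examine ___ on Thursday.
'examine' is word 11.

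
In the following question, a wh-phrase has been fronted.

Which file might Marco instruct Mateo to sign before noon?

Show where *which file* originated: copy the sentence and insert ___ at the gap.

Which file might Marco instruct Mateo to sign ___ before noon?

Underlying clause: Marco might instruct Mateo to sign which file before noon.
The filler 'which file' is interpreted as the direct object of 'sign'. The gap is right after 'sign'.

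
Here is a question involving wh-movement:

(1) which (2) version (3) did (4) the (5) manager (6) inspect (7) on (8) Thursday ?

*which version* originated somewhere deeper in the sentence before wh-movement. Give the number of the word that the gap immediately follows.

Underlying clause: The manager did inspect which version on Thursday.
'which version' functions as the direct object of 'inspect'. Fronting leaves a gap immediately after 'inspect':
Which version did the manager inspect ___ on Thursday?
'inspect' is word 6.

6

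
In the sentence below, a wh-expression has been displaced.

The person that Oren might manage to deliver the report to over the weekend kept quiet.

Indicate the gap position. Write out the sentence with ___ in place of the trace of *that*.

The person that Oren might manage to deliver the report to ___ over the weekend kept quiet.

'that' functions as the object of the preposition 'to' (recipient of 'deliver'). The gap is right after 'to'.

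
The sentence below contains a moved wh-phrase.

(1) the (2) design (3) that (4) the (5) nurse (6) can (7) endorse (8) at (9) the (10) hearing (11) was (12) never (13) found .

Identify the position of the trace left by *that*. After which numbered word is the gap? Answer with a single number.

The filler 'that' is interpreted as the direct object of 'endorse'. Fronting leaves a gap immediately after 'endorse':
The design that the nurse can endorse ___ at the hearing was never found.
'endorse' is word 7.

7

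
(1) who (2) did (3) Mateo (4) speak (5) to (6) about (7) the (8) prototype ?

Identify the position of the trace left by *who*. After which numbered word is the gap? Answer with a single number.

5

Before movement: Mateo did speak to who about the prototype.
The filler 'who' is interpreted as the object of the preposition 'to'. It moves to the left edge, and the trace sits right after 'to':
Who did Mateo speak to ___ about the prototype?
'to' is word 5.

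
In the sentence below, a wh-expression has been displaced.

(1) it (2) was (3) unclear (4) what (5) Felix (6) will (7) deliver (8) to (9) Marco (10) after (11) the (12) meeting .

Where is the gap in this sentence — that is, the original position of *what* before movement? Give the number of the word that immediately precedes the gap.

Pre-movement form: Felix will deliver what to Marco after the meeting.
'what' functions as the direct object of 'deliver'. Fronting leaves a gap immediately after 'deliver':
It was unclear what Felix will deliver ___ to Marco after the meeting.
'deliver' is word 7.

7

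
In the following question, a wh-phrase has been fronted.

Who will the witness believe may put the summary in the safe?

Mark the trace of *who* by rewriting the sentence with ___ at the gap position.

Pre-movement form: The witness will believe who may put the summary in the safe.
The filler 'who' is interpreted as the subject of the clause embedded under 'believe'. The gap is right after 'believe'.

Who will the witness believe ___ may put the summary in the safe?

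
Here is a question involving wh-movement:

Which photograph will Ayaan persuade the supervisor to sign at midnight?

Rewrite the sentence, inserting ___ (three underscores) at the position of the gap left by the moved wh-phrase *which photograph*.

Pre-movement form: Ayaan will persuade the supervisor to sign which photograph at midnight.
'which photograph' is the direct object of 'sign'. The gap is right after 'sign'.

Which photograph will Ayaan persuade the supervisor to sign ___ at midnight?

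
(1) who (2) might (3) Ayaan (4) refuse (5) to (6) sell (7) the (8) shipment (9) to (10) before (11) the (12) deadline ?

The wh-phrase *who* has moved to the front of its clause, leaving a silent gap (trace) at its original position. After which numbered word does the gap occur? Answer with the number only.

9

In situ: Ayaan might refuse to sell the shipment to who before the deadline.
The filler 'who' is interpreted as the object of the preposition 'to' (recipient of 'sell'). Wh-movement fronts it, leaving a gap right after 'to':
Who might Ayaan refuse to sell the shipment to ___ before the deadline?
'to' is word 9.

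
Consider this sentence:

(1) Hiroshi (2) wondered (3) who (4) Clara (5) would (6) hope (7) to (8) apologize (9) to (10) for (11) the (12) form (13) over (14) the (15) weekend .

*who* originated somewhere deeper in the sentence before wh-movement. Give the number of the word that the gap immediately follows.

9

Underlying clause: Clara would hope to apologize to who for the form over the weekend.
'who' is the object of the preposition 'to'. Fronting leaves a gap immediately after 'to':
Hiroshi wondered who Clara would hope to apologize to ___ for the form over the weekend.
'to' is word 9.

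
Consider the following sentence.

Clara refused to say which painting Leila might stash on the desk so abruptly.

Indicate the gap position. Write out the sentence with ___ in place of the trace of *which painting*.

Clara refused to say which painting Leila might stash ___ on the desk so abruptly.

In situ: Leila might stash which painting on the desk so abruptly.
'which painting' is the direct object of 'stash'. The gap is right after 'stash'.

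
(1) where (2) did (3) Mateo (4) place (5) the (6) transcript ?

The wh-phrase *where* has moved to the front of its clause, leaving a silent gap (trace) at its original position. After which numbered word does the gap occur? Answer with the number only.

6

Pre-movement form: Mateo did place the transcript where.
'where' functions as the locative complement of 'place'. It moves to the left edge, and the trace sits right after 'transcript':
Where did Mateo place the transcript ___?
'transcript' is word 6.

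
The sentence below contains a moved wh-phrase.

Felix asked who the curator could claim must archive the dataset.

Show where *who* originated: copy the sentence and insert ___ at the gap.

Pre-movement form: The curator could claim who must archive the dataset.
'who' is the subject of the clause embedded under 'claim'. The gap is right after 'claim'.

Felix asked who the curator could claim ___ must archive the dataset.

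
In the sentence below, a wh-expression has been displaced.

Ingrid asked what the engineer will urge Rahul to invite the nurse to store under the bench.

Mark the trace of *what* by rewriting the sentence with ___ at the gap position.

Ingrid asked what the engineer will urge Rahul to invite the nurse to store ___ under the bench.

Pre-movement form: The engineer will urge Rahul to invite the nurse to store what under the bench.
'what' is the direct object of 'store'. The gap is right after 'store'.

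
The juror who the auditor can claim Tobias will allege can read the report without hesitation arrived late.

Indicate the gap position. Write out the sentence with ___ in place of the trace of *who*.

'who' is the subject of the clause embedded under 'allege'. The gap is right after 'allege'.

The juror who the auditor can claim Tobias will allege ___ can read the report without hesitation arrived late.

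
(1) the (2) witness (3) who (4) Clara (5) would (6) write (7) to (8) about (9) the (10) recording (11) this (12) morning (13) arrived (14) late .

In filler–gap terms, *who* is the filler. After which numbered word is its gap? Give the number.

'who' is the object of the preposition 'to'. It moves to the left edge, and the trace sits right after 'to':
The witness who Clara would write to ___ about the recording this morning arrived late.
'to' is word 7.

7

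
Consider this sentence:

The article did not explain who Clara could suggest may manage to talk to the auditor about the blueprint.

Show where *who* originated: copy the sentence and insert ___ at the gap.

Pre-movement form: Clara could suggest who may manage to talk to the auditor about the blueprint.
'who' functions as the subject of the clause embedded under 'suggest'. The gap is right after 'suggest'.

The article did not explain who Clara could suggest ___ may manage to talk to the auditor about the blueprint.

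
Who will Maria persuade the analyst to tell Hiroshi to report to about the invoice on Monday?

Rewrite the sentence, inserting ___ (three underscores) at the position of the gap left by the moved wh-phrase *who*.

Who will Maria persuade the analyst to tell Hiroshi to report to ___ about the invoice on Monday?

Before movement: Maria will persuade the analyst to tell Hiroshi to report to who about the invoice on Monday.
'who' functions as the object of the preposition 'to'. The gap is right after 'to'.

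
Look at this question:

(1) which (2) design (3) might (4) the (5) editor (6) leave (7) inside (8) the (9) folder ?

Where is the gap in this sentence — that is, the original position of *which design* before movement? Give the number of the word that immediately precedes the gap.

6

In situ: The editor might leave which design inside the folder.
'which design' is the direct object of 'leave'. Fronting leaves a gap immediately after 'leave':
Which design might the editor leave ___ inside the folder?
'leave' is word 6.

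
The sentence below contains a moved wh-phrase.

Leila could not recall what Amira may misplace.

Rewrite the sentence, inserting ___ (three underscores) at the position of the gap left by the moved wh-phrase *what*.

Before movement: Amira may misplace what.
The filler 'what' is interpreted as the direct object of 'misplace'. The gap is right after 'misplace'.

Leila could not recall what Amira may misplace ___.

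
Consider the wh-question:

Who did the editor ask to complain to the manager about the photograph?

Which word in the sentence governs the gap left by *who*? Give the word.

ask

Before movement: The editor did ask who to complain to the manager about the photograph.
'who' functions as the direct object of 'ask'. Fronting leaves a gap immediately after 'ask':
Who did the editor ask ___ to complain to the manager about the photograph?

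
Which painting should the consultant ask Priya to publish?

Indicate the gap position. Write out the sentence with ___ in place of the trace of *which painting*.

Which painting should the consultant ask Priya to publish ___?

In situ: The consultant should ask Priya to publish which painting.
'which painting' functions as the direct object of 'publish'. The gap is right after 'publish'.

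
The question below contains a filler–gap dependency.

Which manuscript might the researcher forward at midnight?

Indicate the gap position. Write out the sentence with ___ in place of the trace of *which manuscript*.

Which manuscript might the researcher forward ___ at midnight?

In situ: The researcher might forward which manuscript at midnight.
'which manuscript' functions as the direct object of 'forward'. The gap is right after 'forward'.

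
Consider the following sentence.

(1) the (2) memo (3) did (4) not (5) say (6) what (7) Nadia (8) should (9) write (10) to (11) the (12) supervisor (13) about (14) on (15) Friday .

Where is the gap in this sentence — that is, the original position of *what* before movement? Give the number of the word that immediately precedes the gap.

13

In situ: Nadia should write to the supervisor about what on Friday.
The filler 'what' is interpreted as the object of the preposition 'about'. It moves to the left edge, and the trace sits right after 'about':
The memo did not say what Nadia should write to the supervisor about ___ on Friday.
'about' is word 13.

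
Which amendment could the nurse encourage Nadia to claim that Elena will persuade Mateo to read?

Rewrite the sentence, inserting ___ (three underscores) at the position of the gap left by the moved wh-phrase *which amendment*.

Which amendment could the nurse encourage Nadia to claim that Elena will persuade Mateo to read ___?

Underlying clause: The nurse could encourage Nadia to claim that Elena will persuade Mateo to read which amendment.
The filler 'which amendment' is interpreted as the direct object of 'read'. The gap is right after 'read'.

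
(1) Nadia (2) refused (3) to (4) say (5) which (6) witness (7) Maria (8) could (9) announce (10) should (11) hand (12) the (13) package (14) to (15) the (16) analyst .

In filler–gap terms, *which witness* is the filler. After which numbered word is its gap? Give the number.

Underlying clause: Maria could announce which witness should hand the package to the analyst.
'which witness' functions as the subject of the clause embedded under 'announce'. It moves to the left edge, and the trace sits right after 'announce':
Nadia refused to say which witness Maria could announce ___ should hand the package to the analyst.
'announce' is word 9.

9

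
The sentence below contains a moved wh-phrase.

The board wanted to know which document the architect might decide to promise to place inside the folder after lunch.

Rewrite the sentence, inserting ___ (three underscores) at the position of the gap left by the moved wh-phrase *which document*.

The board wanted to know which document the architect might decide to promise to place ___ inside the folder after lunch.

Pre-movement form: The architect might decide to promise to place which document inside the folder after lunch.
The filler 'which document' is interpreted as the direct object of 'place'. The gap is right after 'place'.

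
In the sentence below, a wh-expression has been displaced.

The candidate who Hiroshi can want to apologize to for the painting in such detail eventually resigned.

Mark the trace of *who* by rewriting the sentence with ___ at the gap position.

The candidate who Hiroshi can want to apologize to ___ for the painting in such detail eventually resigned.

The filler 'who' is interpreted as the object of the preposition 'to'. The gap is right after 'to'.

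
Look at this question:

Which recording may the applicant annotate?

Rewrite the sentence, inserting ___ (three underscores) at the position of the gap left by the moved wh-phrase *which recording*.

Which recording may the applicant annotate ___?

In situ: The applicant may annotate which recording.
'which recording' is the direct object of 'annotate'. The gap is right after 'annotate'.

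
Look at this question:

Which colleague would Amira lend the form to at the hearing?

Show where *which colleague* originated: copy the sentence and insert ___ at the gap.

Underlying clause: Amira would lend the form to which colleague at the hearing.
'which colleague' is the object of the preposition 'to' (recipient of 'lend'). The gap is right after 'to'.

Which colleague would Amira lend the form to ___ at the hearing?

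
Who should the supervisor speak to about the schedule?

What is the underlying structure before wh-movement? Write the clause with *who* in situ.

The supervisor should speak to who about the schedule.

'who' is the object of the preposition 'to'. It moves to the left edge, and the trace sits right after 'to':
Who should the supervisor speak to ___ about the schedule?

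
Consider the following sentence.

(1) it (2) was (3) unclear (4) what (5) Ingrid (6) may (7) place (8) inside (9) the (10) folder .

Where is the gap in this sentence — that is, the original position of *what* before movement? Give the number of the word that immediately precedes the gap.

Before movement: Ingrid may place what inside the folder.
'what' functions as the direct object of 'place'. Fronting leaves a gap immediately after 'place':
It was unclear what Ingrid may place ___ inside the folder.
'place' is word 7.

7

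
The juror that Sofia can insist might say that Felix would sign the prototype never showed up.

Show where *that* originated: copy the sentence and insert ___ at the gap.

The juror that Sofia can insist ___ might say that Felix would sign the prototype never showed up.

'that' functions as the subject of the clause embedded under 'insist'. The gap is right after 'insist'.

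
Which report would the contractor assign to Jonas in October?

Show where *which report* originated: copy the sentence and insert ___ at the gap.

Pre-movement form: The contractor would assign which report to Jonas in October.
The filler 'which report' is interpreted as the direct object of 'assign'. The gap is right after 'assign'.

Which report would the contractor assign ___ to Jonas in October?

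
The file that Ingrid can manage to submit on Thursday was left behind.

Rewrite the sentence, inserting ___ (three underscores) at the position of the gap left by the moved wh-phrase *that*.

'that' is the direct object of 'submit'. The gap is right after 'submit'.

The file that Ingrid can manage to submit ___ on Thursday was left behind.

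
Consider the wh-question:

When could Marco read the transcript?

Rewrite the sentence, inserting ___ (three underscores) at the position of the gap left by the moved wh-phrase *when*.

When could Marco read the transcript ___?

Pre-movement form: Marco could read the transcript when.
'when' is the temporal adjunct. The gap is right after 'transcript'.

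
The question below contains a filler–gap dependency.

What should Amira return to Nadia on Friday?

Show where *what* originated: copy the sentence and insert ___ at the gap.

Pre-movement form: Amira should return what to Nadia on Friday.
'what' is the direct object of 'return'. The gap is right after 'return'.

What should Amira return ___ to Nadia on Friday?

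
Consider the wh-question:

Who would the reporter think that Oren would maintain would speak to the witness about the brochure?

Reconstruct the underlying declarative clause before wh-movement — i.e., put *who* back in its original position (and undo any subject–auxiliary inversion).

The reporter would think that Oren would maintain who would speak to the witness about the brochure.

The filler 'who' is interpreted as the subject of the clause embedded under 'maintain'. Wh-movement fronts it, leaving a gap right after 'maintain':
Who would the reporter think that Oren would maintain ___ would speak to the witness about the brochure?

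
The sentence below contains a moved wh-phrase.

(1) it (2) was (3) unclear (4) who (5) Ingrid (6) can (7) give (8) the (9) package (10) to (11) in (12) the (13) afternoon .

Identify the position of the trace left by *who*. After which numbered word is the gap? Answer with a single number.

In situ: Ingrid can give the package to who in the afternoon.
The filler 'who' is interpreted as the object of the preposition 'to' (recipient of 'give'). Fronting leaves a gap immediately after 'to':
It was unclear who Ingrid can give the package to ___ in the afternoon.
'to' is word 10.

10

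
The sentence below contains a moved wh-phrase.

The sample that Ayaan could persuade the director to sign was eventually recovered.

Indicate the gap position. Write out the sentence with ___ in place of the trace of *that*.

'that' functions as the direct object of 'sign'. The gap is right after 'sign'.

The sample that Ayaan could persuade the director to sign ___ was eventually recovered.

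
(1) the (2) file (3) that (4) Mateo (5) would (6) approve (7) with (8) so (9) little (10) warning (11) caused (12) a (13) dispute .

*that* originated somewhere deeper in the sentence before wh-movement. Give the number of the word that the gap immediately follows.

6

'that' is the direct object of 'approve'. Wh-movement fronts it, leaving a gap right after 'approve':
The file that Mateo would approve ___ with so little warning caused a dispute.
'approve' is word 6.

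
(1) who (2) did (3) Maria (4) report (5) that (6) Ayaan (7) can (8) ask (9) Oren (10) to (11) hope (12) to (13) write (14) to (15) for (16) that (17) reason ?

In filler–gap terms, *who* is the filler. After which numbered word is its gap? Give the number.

14

Before movement: Maria did report that Ayaan can ask Oren to hope to write to who for that reason.
The filler 'who' is interpreted as the object of the preposition 'to'. Wh-movement fronts it, leaving a gap right after 'to':
Who did Maria report that Ayaan can ask Oren to hope to write to ___ for that reason?
'to' is word 14.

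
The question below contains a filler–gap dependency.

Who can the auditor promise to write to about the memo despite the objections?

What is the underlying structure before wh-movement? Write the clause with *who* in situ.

The auditor can promise to write to who about the memo despite the objections.

The filler 'who' is interpreted as the object of the preposition 'to'. Wh-movement fronts it, leaving a gap right after 'to':
Who can the auditor promise to write to ___ about the memo despite the objections?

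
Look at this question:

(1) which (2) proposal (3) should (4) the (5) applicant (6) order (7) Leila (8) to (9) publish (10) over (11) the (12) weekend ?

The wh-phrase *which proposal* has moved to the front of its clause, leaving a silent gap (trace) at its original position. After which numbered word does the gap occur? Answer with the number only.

Before movement: The applicant should order Leila to publish which proposal over the weekend.
'which proposal' functions as the direct object of 'publish'. Fronting leaves a gap immediately after 'publish':
Which proposal should the applicant order Leila to publish ___ over the weekend?
'publish' is word 9.

9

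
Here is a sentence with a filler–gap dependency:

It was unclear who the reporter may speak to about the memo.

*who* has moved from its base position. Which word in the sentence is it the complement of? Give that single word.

to

Underlying clause: The reporter may speak to who about the memo.
'who' functions as the object of the preposition 'to'. Fronting leaves a gap immediately after 'to':
It was unclear who the reporter may speak to ___ about the memo.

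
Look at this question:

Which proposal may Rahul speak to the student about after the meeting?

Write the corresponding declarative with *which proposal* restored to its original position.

Rahul may speak to the student about which proposal after the meeting.

The filler 'which proposal' is interpreted as the object of the preposition 'about'. It moves to the left edge, and the trace sits right after 'about':
Which proposal may Rahul speak to the student about ___ after the meeting?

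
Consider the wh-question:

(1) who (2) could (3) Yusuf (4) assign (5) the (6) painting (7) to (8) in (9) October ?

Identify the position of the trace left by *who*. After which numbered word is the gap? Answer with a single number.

7

Pre-movement form: Yusuf could assign the painting to who in October.
'who' is the object of the preposition 'to' (recipient of 'assign'). Wh-movement fronts it, leaving a gap right after 'to':
Who could Yusuf assign the painting to ___ in October?
'to' is word 7.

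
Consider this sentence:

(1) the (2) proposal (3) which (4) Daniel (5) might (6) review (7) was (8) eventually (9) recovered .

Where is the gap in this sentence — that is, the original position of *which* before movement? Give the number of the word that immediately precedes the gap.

'which' functions as the direct object of 'review'. It moves to the left edge, and the trace sits right after 'review':
The proposal which Daniel might review ___ was eventually recovered.
'review' is word 6.

6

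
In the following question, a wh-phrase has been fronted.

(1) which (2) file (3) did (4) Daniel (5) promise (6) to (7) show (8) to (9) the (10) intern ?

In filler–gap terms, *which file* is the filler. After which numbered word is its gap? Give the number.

Before movement: Daniel did promise to show which file to the intern.
The filler 'which file' is interpreted as the direct object of 'show'. It moves to the left edge, and the trace sits right after 'show':
Which file did Daniel promise to show ___ to the intern?
'show' is word 7.

7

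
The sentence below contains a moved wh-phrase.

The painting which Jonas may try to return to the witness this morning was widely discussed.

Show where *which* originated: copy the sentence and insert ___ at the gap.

'which' is the direct object of 'return'. The gap is right after 'return'.

The painting which Jonas may try to return ___ to the witness this morning was widely discussed.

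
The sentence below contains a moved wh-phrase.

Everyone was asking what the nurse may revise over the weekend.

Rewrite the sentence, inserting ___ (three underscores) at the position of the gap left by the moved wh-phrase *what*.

Pre-movement form: The nurse may revise what over the weekend.
The filler 'what' is interpreted as the direct object of 'revise'. The gap is right after 'revise'.

Everyone was asking what the nurse may revise ___ over the weekend.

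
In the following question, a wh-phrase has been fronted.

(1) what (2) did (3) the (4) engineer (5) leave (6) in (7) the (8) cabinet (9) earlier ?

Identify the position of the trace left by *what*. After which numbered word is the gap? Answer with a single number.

Pre-movement form: The engineer did leave what in the cabinet earlier.
'what' functions as the direct object of 'leave'. Wh-movement fronts it, leaving a gap right after 'leave':
What did the engineer leave ___ in the cabinet earlier?
'leave' is word 5.

5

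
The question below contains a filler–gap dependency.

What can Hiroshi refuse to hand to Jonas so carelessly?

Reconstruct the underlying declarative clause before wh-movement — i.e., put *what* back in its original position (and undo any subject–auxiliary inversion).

The filler 'what' is interpreted as the direct object of 'hand'. Fronting leaves a gap immediately after 'hand':
What can Hiroshi refuse to hand ___ to Jonas so carelessly?

Hiroshi can refuse to hand what to Jonas so carelessly.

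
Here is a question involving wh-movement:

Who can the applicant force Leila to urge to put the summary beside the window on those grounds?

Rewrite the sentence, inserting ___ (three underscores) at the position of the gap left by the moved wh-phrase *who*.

Who can the applicant force Leila to urge ___ to put the summary beside the window on those grounds?

Before movement: The applicant can force Leila to urge who to put the summary beside the window on those grounds.
'who' is the direct object of 'urge'. The gap is right after 'urge'.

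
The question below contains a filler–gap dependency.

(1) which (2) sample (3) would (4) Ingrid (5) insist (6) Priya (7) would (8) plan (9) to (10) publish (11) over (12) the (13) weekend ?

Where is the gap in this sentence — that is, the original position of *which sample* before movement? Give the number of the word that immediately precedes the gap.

Before movement: Ingrid would insist Priya would plan to publish which sample over the weekend.
The filler 'which sample' is interpreted as the direct object of 'publish'. It moves to the left edge, and the trace sits right after 'publish':
Which sample would Ingrid insist Priya would plan to publish ___ over the weekend?
'publish' is word 10.

10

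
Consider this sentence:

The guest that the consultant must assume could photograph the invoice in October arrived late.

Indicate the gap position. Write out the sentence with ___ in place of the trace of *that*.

'that' functions as the subject of the clause embedded under 'assume'. The gap is right after 'assume'.

The guest that the consultant must assume ___ could photograph the invoice in October arrived late.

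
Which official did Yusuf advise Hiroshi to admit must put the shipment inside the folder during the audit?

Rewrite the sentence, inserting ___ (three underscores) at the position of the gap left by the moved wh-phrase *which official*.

Which official did Yusuf advise Hiroshi to admit ___ must put the shipment inside the folder during the audit?

Underlying clause: Yusuf did advise Hiroshi to admit which official must put the shipment inside the folder during the audit.
'which official' is the subject of the clause embedded under 'admit'. The gap is right after 'admit'.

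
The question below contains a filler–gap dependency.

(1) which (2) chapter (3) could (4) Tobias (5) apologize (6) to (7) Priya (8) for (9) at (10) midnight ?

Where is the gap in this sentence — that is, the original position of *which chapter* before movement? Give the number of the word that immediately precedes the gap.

8

Pre-movement form: Tobias could apologize to Priya for which chapter at midnight.
'which chapter' functions as the object of the preposition 'for'. Fronting leaves a gap immediately after 'for':
Which chapter could Tobias apologize to Priya for ___ at midnight?
'for' is word 8.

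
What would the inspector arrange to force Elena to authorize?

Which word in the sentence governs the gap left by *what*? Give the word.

authorize

Before movement: The inspector would arrange to force Elena to authorize what.
'what' functions as the direct object of 'authorize'. Wh-movement fronts it, leaving a gap right after 'authorize':
What would the inspector arrange to force Elena to authorize ___?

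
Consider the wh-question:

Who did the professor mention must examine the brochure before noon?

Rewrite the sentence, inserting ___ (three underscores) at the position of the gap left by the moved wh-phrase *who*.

Pre-movement form: The professor did mention who must examine the brochure before noon.
'who' is the subject of the clause embedded under 'mention'. The gap is right after 'mention'.

Who did the professor mention ___ must examine the brochure before noon?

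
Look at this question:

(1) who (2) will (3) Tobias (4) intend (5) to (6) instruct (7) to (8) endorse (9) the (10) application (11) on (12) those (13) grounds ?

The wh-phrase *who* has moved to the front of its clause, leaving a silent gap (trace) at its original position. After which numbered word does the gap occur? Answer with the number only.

6

Pre-movement form: Tobias will intend to instruct who to endorse the application on those grounds.
'who' is the direct object of 'instruct'. It moves to the left edge, and the trace sits right after 'instruct':
Who will Tobias intend to instruct ___ to endorse the application on those grounds?
'instruct' is word 6.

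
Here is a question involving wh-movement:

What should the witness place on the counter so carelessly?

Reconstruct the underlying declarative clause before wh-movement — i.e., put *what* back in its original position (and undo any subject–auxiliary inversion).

The witness should place what on the counter so carelessly.

'what' is the direct object of 'place'. Fronting leaves a gap immediately after 'place':
What should the witness place ___ on the counter so carelessly?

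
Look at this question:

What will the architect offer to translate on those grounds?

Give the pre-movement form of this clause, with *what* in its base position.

The architect will offer to translate what on those grounds.

The filler 'what' is interpreted as the direct object of 'translate'. Fronting leaves a gap immediately after 'translate':
What will the architect offer to translate ___ on those grounds?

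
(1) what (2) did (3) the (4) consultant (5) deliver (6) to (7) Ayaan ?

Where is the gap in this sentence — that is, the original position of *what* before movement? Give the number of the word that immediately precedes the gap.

5

Before movement: The consultant did deliver what to Ayaan.
The filler 'what' is interpreted as the direct object of 'deliver'. Wh-movement fronts it, leaving a gap right after 'deliver':
What did the consultant deliver ___ to Ayaan?
'deliver' is word 5.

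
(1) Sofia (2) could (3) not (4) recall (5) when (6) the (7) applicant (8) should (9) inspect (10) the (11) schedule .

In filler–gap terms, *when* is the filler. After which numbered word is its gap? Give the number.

Underlying clause: The applicant should inspect the schedule when.
'when' functions as the temporal adjunct. It moves to the left edge, and the trace sits right after 'schedule':
Sofia could not recall when the applicant should inspect the schedule ___.
'schedule' is word 11.

11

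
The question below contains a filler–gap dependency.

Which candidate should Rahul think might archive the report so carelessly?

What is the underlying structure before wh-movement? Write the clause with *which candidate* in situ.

Rahul should think which candidate might archive the report so carelessly.

The filler 'which candidate' is interpreted as the subject of the clause embedded under 'think'. Wh-movement fronts it, leaving a gap right after 'think':
Which candidate should Rahul think ___ might archive the report so carelessly?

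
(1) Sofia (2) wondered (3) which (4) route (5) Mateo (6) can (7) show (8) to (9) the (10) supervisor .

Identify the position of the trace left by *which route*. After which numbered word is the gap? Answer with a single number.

7

Before movement: Mateo can show which route to the supervisor.
'which route' functions as the direct object of 'show'. Wh-movement fronts it, leaving a gap right after 'show':
Sofia wondered which route Mateo can show ___ to the supervisor.
'show' is word 7.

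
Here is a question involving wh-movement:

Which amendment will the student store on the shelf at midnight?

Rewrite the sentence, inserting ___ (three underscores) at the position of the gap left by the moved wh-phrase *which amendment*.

Which amendment will the student store ___ on the shelf at midnight?

Pre-movement form: The student will store which amendment on the shelf at midnight.
'which amendment' functions as the direct object of 'store'. The gap is right after 'store'.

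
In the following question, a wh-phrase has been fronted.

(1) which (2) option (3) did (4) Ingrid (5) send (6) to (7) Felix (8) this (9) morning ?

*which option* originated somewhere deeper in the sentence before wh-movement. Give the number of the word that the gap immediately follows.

Pre-movement form: Ingrid did send which option to Felix this morning.
'which option' is the direct object of 'send'. It moves to the left edge, and the trace sits right after 'send':
Which option did Ingrid send ___ to Felix this morning?
'send' is word 5.

5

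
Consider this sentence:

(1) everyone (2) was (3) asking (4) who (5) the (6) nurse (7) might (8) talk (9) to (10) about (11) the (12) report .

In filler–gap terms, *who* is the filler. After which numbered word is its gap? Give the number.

9

Underlying clause: The nurse might talk to who about the report.
The filler 'who' is interpreted as the object of the preposition 'to'. Wh-movement fronts it, leaving a gap right after 'to':
Everyone was asking who the nurse might talk to ___ about the report.
'to' is word 9.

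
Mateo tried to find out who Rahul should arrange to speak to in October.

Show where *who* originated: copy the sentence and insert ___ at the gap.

Mateo tried to find out who Rahul should arrange to speak to ___ in October.

Pre-movement form: Rahul should arrange to speak to who in October.
'who' functions as the object of the preposition 'to'. The gap is right after 'to'.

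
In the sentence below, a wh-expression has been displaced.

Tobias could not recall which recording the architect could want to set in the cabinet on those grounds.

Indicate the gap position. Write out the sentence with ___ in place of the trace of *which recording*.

Tobias could not recall which recording the architect could want to set ___ in the cabinet on those grounds.

In situ: The architect could want to set which recording in the cabinet on those grounds.
'which recording' is the direct object of 'set'. The gap is right after 'set'.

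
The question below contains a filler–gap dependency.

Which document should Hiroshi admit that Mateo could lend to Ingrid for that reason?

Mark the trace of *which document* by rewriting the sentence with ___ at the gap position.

Which document should Hiroshi admit that Mateo could lend ___ to Ingrid for that reason?

Pre-movement form: Hiroshi should admit that Mateo could lend which document to Ingrid for that reason.
'which document' functions as the direct object of 'lend'. The gap is right after 'lend'.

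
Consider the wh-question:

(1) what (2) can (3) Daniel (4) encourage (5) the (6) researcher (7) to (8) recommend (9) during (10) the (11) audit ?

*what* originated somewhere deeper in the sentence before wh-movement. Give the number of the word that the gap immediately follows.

8

Before movement: Daniel can encourage the researcher to recommend what during the audit.
The filler 'what' is interpreted as the direct object of 'recommend'. Wh-movement fronts it, leaving a gap right after 'recommend':
What can Daniel encourage the researcher to recommend ___ during the audit?
'recommend' is word 8.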